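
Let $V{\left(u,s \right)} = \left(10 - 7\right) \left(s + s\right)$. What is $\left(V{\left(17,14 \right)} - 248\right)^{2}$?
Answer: $26896$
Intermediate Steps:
$V{\left(u,s \right)} = 6 s$ ($V{\left(u,s \right)} = 3 \cdot 2 s = 6 s$)
$\left(V{\left(17,14 \right)} - 248\right)^{2} = \left(6 \cdot 14 - 248\right)^{2} = \left(84 - 248\right)^{2} = \left(-164\right)^{2} = 26896$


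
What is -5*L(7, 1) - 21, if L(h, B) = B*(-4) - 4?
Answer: 19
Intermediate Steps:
L(h, B) = -4 - 4*B (L(h, B) = -4*B - 4 = -4 - 4*B)
-5*L(7, 1) - 21 = -5*(-4 - 4*1) - 21 = -5*(-4 - 4) - 21 = -5*(-8) - 21 = 40 - 21 = 19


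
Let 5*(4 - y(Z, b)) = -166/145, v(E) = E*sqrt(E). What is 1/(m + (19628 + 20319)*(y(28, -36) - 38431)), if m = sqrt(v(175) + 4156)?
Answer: 1/(-1112899811323/725 + sqrt(4156 + 875*sqrt(7))) ≈ -6.5145e-10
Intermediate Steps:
v(E) = E**(3/2)
y(Z, b) = 3066/725 (y(Z, b) = 4 - (-166)/(5*145) = 4 - 1/5*(-166/145) = 4 + 166/725 = 3066/725)
m = sqrt(4156 + 875*sqrt(7)) (m = sqrt(175**(3/2) + 4156) = sqrt(875*sqrt(7) + 4156) = sqrt(4156 + 875*sqrt(7)) ≈ 80.443)
1/(m + (19628 + 20319)*(y(28, -36) - 38431)) = 1/(sqrt(4156 + 875*sqrt(7)) + (19628 + 20319)*(3066/725 - 38431)) = 1/(sqrt(4156 + 875*sqrt(7)) + 39947*(-27859409/725)) = 1/(sqrt(4156 + 875*sqrt(7)) - 1112899811323/725) = 1/(-1112899811323/725 + sqrt(4156 + 875*sqrt(7)))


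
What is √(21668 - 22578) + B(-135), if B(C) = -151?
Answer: -151 + I*√910 ≈ -151.0 + 30.166*I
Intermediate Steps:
√(21668 - 22578) + B(-135) = √(21668 - 22578) - 151 = √(-910) - 151 = I*√910 - 151 = -151 + I*√910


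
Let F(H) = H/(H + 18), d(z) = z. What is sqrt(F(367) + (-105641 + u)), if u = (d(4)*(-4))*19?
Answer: I*sqrt(15703556330)/385 ≈ 325.49*I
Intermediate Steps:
u = -304 (u = (4*(-4))*19 = -16*19 = -304)
F(H) = H/(18 + H)
sqrt(F(367) + (-105641 + u)) = sqrt(367/(18 + 367) + (-105641 - 304)) = sqrt(367/385 - 105945) = sqrt(-40788458/385) = I*sqrt(15703556330)/385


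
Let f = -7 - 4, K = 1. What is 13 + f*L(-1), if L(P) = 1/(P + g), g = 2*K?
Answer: 2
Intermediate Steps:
f = -11
g = 2 (g = 2*1 = 2)
L(P) = 1/(2 + P) (L(P) = 1/(P + 2) = 1/(2 + P))
13 + f*L(-1) = 13 - 11/(2 - 1) = 13 - 11/1 = 13 - 11*1 = 13 - 11 = 2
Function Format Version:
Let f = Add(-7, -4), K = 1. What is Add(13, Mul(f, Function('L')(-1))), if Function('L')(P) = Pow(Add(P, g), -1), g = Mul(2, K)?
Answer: 2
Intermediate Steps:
f = -11
g = 2 (g = Mul(2, 1) = 2)
Function('L')(P) = Pow(Add(2, P), -1) (Function('L')(P) = Pow(Add(P, 2), -1) = Pow(Add(2, P), -1))
Add(13, Mul(f, Function('L')(-1))) = Add(13, Mul(-11, Pow(Add(2, -1), -1))) = Add(13, Mul(-11, Pow(1, -1))) = Add(13, Mul(-11, 1)) = Add(13, -11) = 2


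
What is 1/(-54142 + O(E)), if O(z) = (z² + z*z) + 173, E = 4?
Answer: -1/53937 ≈ -1.8540e-5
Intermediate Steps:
O(z) = 173 + 2*z² (O(z) = (z² + z²) + 173 = 2*z² + 173 = 173 + 2*z²)
1/(-54142 + O(E)) = 1/(-54142 + (173 + 2*4²)) = 1/(-54142 + (173 + 2*16)) = 1/(-54142 + (173 + 32)) = 1/(-54142 + 205) = 1/(-53937) = -1/53937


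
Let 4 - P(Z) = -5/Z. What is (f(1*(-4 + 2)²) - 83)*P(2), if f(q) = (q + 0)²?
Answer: -871/2 ≈ -435.50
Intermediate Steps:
P(Z) = 4 + 5/Z (P(Z) = 4 - (-5)/Z = 4 + 5/Z)
f(q) = q²
(f(1*(-4 + 2)²) - 83)*P(2) = ((1*(-4 + 2)²)² - 83)*(4 + 5/2) = ((1*(-2)²)² - 83)*(4 + 5*(½)) = ((1*4)² - 83)*(4 + 5/2) = (4² - 83)*(13/2) = (16 - 83)*(13/2) = -67*13/2 = -871/2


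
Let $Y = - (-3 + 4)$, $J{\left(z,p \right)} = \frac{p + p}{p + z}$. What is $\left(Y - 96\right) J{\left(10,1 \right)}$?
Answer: $- \frac{194}{11} \approx -17.636$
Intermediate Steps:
$J{\left(z,p \right)} = \frac{2 p}{p + z}$
$Y = -1$ ($Y = \left(-1\right) 1 = -1$)
$\left(Y - 96\right) J{\left(10,1 \right)} = \left(-1 - 96\right) 2 \cdot 1 \frac{1}{1 + 10} = - 97 \cdot 2 \cdot 1 \cdot \frac{1}{11} = \left(-97\right) \frac{2}{11} = - \frac{194}{11}$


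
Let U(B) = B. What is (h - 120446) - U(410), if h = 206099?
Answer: 85243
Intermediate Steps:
(h - 120446) - U(410) = (206099 - 120446) - 1*410 = 85653 - 410 = 85243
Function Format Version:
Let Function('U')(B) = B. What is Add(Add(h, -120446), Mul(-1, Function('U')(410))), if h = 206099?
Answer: 85243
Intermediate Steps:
Add(Add(h, -120446), Mul(-1, Function('U')(410))) = Add(Add(206099, -120446), Mul(-1, 410)) = Add(85653, -410) = 85243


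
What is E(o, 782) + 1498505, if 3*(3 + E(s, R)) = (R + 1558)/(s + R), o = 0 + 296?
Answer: 807692968/539 ≈ 1.4985e+6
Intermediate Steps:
o = 296
E(s, R) = -3 + (1558 + R)/(3*(R + s)) (E(s, R) = -3 + ((R + 1558)/(s + R))/3 = -3 + ((1558 + R)/(R + s))/3 = -3 + (1558 + R)/(3*(R + s)))
E(o, 782) + 1498505 = (1558 - 9*296 - 8*782)/(3*(782 + 296)) + 1498505 = (⅓)*(1558 - 2664 - 6256)/1078 + 1498505 = (⅓)*(1/1078)*(-7362) + 1498505 = -1227/539 + 1498505 = 807692968/539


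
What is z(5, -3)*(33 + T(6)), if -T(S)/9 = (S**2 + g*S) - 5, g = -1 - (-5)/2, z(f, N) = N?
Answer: 981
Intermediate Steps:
g = 3/2 (g = -1 - (-5)/2 = -1 - 1*(-5/2) = -1 + 5/2 = 3/2 ≈ 1.5000)
T(S) = 45 - 9*S**2 - 27*S/2 (T(S) = -9*((S**2 + 3*S/2) - 5) = -9*(-5 + S**2 + 3*S/2) = 45 - 9*S**2 - 27*S/2)
z(5, -3)*(33 + T(6)) = -3*(33 + (45 - 9*6**2 - 27/2*6)) = -3*(33 + (45 - 9*36 - 81)) = -3*(33 + (45 - 324 - 81)) = -3*(33 - 360) = -3*(-327) = 981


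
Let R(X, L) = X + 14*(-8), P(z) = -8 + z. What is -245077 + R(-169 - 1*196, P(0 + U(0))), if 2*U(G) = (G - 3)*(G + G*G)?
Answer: -245554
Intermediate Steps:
U(G) = (-3 + G)*(G + G**2)/2 (U(G) = ((G - 3)*(G + G*G))/2 = ((-3 + G)*(G + G**2))/2 = (-3 + G)*(G + G**2)/2)
R(X, L) = -112 + X (R(X, L) = X - 112 = -112 + X)
-245077 + R(-169 - 1*196, P(0 + U(0))) = -245077 + (-112 + (-169 - 1*196)) = -245077 + (-112 + (-169 - 196)) = -245077 + (-112 - 365) = -245077 - 477 = -245554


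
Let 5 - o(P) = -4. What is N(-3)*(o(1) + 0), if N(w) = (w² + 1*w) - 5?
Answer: 9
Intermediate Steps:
o(P) = 9 (o(P) = 5 - 1*(-4) = 5 + 4 = 9)
N(w) = -5 + w + w² (N(w) = (w² + w) - 5 = (w + w²) - 5 = -5 + w + w²)
N(-3)*(o(1) + 0) = (-5 - 3 + (-3)²)*(9 + 0) = (-5 - 3 + 9)*9 = 1*9 = 9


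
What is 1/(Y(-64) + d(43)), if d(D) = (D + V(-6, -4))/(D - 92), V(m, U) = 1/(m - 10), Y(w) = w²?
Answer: 784/3210577 ≈ 0.00024419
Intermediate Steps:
V(m, U) = 1/(-10 + m)
d(D) = (-1/16 + D)/(-92 + D) (d(D) = (D + 1/(-10 - 6))/(D - 92) = (D + 1/(-16))/(-92 + D) = (D - 1/16)/(-92 + D) = (-1/16 + D)/(-92 + D))
1/(Y(-64) + d(43)) = 1/((-64)² + (-1/16 + 43)/(-92 + 43)) = 1/(4096 + (687/16)/(-49)) = 1/(4096 - 1/49*687/16) = 1/(4096 - 687/784) = 1/(3210577/784) = 784/3210577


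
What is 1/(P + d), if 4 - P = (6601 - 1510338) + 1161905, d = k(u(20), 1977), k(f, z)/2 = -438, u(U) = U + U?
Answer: 1/340960 ≈ 2.9329e-6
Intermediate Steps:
u(U) = 2*U
k(f, z) = -876 (k(f, z) = 2*(-438) = -876)
d = -876
P = 341836 (P = 4 - ((6601 - 1510338) + 1161905) = 4 - (-1503737 + 1161905) = 4 - 1*(-341832) = 4 + 341832 = 341836)
1/(P + d) = 1/(341836 - 876) = 1/340960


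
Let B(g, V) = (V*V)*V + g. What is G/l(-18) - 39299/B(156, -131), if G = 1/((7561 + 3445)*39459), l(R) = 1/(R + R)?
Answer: 2844485820131/162707691069665 ≈ 0.017482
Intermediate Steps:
B(g, V) = g + V³ (B(g, V) = V²*V + g = V³ + g = g + V³)
l(R) = 1/(2*R)
G = 1/434285754 (G = (1/39459)/11006 = (1/11006)*(1/39459) = 1/434285754 ≈ 2.3026e-9)
G/l(-18) - 39299/B(156, -131) = 1/(434285754*(((½)/(-18)))) - 39299/(156 + (-131)³) = 1/(434285754*(((½)*(-1/18)))) - 39299/(156 - 2248091) = 1/(434285754*(-1/36)) - 39299/(-2247935) = (1/434285754)*(-36) - 39299*(-1/2247935) = -6/72380959 + 39299/2247935 = 2844485820131/162707691069665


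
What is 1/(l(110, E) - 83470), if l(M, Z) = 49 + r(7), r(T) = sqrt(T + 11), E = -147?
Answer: -9269/773229247 - sqrt(2)/2319687741 ≈ -1.1988e-5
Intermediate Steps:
r(T) = sqrt(11 + T)
l(M, Z) = 49 + 3*sqrt(2) (l(M, Z) = 49 + sqrt(11 + 7) = 49 + sqrt(18) = 49 + 3*sqrt(2))
1/(l(110, E) - 83470) = 1/((49 + 3*sqrt(2)) - 83470) = 1/(-83421 + 3*sqrt(2))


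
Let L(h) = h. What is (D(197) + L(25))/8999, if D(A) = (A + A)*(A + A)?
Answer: 155261/8999 ≈ 17.253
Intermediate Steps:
D(A) = 4*A**2 (D(A) = (2*A)*(2*A) = 4*A**2)
(D(197) + L(25))/8999 = (4*197**2 + 25)/8999 = (4*38809 + 25)*(1/8999) = (155236 + 25)*(1/8999) = 155261*(1/8999) = 155261/8999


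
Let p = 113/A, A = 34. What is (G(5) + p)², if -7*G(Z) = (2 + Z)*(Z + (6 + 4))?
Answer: 157609/1156 ≈ 136.34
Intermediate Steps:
p = 113/34 ≈ 3.3235
G(Z) = -(2 + Z)*(10 + Z)/7 (G(Z) = -(2 + Z)*(Z + (6 + 4))/7 = -(2 + Z)*(Z + 10)/7 = -(2 + Z)*(10 + Z)/7)
(G(5) + p)² = ((-20/7 - 12/7*5 - ⅐*5²) + 113/34)² = ((-20/7 - 60/7 - ⅐*25) + 113/34)² = ((-20/7 - 60/7 - 25/7) + 113/34)² = (-15 + 113/34)² = (-397/34)² = 157609/1156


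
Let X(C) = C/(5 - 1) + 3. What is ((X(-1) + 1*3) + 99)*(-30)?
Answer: -6285/2 ≈ -3142.5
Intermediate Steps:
X(C) = 3 + C/4 (X(C) = C/4 + 3 = 3 + C/4)
((X(-1) + 1*3) + 99)*(-30) = (((3 + (1/4)*(-1)) + 1*3) + 99)*(-30) = (((3 - 1/4) + 3) + 99)*(-30) = ((11/4 + 3) + 99)*(-30) = (23/4 + 99)*(-30) = (419/4)*(-30) = -6285/2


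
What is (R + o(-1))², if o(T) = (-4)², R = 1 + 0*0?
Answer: 289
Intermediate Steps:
R = 1 (R = 1 + 0 = 1)
o(T) = 16
(R + o(-1))² = (1 + 16)² = 17² = 289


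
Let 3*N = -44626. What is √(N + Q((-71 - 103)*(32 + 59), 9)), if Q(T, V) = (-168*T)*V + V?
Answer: 5*√8613411/3 ≈ 4891.4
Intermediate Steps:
Q(T, V) = V - 168*T*V (Q(T, V) = -168*T*V + V = V - 168*T*V)
N = -44626/3 (N = (⅓)*(-44626) = -44626/3 ≈ -14875.)
√(N + Q((-71 - 103)*(32 + 59), 9)) = √(-44626/3 + 9*(1 - 168*(-71 - 103)*(32 + 59))) = √(-44626/3 + 9*(1 - (-29232)*91)) = √(-44626/3 + 9*(1 - 168*(-15834))) = √(-44626/3 + 9*(1 + 2660112)) = √(-44626/3 + 9*2660113) = √(-44626/3 + 23941017) = √(71778425/3) = 5*√8613411/3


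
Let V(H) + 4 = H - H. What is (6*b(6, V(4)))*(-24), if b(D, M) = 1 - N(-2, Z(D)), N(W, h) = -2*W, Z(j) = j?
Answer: 432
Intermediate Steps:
V(H) = -4 (V(H) = -4 + (H - H) = -4 + 0 = -4)
b(D, M) = -3 (b(D, M) = 1 - (-2)*(-2) = 1 - 1*4 = 1 - 4 = -3)
(6*b(6, V(4)))*(-24) = (6*(-3))*(-24) = -18*(-24) = 432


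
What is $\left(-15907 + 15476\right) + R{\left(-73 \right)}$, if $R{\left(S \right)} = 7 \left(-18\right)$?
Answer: $-557$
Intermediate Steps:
$R{\left(S \right)} = -126$
$\left(-15907 + 15476\right) + R{\left(-73 \right)} = \left(-15907 + 15476\right) - 126 = -431 - 126 = -557$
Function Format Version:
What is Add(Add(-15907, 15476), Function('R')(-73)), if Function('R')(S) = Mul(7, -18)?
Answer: -557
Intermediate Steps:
Function('R')(S) = -126
Add(Add(-15907, 15476), Function('R')(-73)) = Add(Add(-15907, 15476), -126) = Add(-431, -126) = -557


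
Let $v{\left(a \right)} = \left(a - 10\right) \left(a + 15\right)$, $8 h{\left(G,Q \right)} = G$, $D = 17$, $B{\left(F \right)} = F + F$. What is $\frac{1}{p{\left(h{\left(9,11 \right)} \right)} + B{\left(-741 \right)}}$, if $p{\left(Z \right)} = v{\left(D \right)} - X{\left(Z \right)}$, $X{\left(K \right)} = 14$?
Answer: $- \frac{1}{1272} \approx -0.00078616$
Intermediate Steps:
$B{\left(F \right)} = 2 F$
$h{\left(G,Q \right)} = \frac{G}{8}$
$v{\left(a \right)} = \left(-10 + a\right) \left(15 + a\right)$
$p{\left(Z \right)} = 210$ ($p{\left(Z \right)} = \left(-150 + 17^{2} + 5 \cdot 17\right) - 14 = \left(-150 + 289 + 85\right) - 14 = 224 - 14 = 210$)
$\frac{1}{p{\left(h{\left(9,11 \right)} \right)} + B{\left(-741 \right)}} = \frac{1}{210 + 2 \left(-741\right)} = \frac{1}{210 - 1482} = \frac{1}{-1272} = - \frac{1}{1272}$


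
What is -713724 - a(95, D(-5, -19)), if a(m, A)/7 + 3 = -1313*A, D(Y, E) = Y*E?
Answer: 159442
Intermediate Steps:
D(Y, E) = E*Y
a(m, A) = -21 - 9191*A (a(m, A) = -21 + 7*(-1313*A) = -21 - 9191*A)
-713724 - a(95, D(-5, -19)) = -713724 - (-21 - (-174629)*(-5)) = -713724 - (-21 - 9191*95) = -713724 - (-21 - 873145) = -713724 - 1*(-873166) = -713724 + 873166 = 159442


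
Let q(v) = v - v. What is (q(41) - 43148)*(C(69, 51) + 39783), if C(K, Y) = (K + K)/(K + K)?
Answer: -1716600032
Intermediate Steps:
C(K, Y) = 1 (C(K, Y) = (2*K)/((2*K)) = (2*K)*(1/(2*K)) = 1)
q(v) = 0
(q(41) - 43148)*(C(69, 51) + 39783) = (0 - 43148)*(1 + 39783) = -43148*39784 = -1716600032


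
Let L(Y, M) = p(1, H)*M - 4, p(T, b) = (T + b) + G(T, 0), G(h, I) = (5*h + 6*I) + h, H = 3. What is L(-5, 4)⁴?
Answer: 1679616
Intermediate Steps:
G(h, I) = 6*I + 6*h
p(T, b) = b + 7*T (p(T, b) = (T + b) + (6*0 + 6*T) = (T + b) + (0 + 6*T) = (T + b) + 6*T = b + 7*T)
L(Y, M) = -4 + 10*M (L(Y, M) = (3 + 7*1)*M - 4 = (3 + 7)*M - 4 = 10*M - 4 = -4 + 10*M)
L(-5, 4)⁴ = (-4 + 10*4)⁴ = (-4 + 40)⁴ = 36⁴ = 1679616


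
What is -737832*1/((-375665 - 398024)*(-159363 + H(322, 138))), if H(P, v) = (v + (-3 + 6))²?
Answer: -122972/17985948183 ≈ -6.8371e-6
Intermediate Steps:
H(P, v) = (3 + v)² (H(P, v) = (v + 3)² = (3 + v)²)
-737832*1/((-375665 - 398024)*(-159363 + H(322, 138))) = -737832*1/((-375665 - 398024)*(-159363 + (3 + 138)²)) = -737832*(-1/(773689*(-159363 + 141²))) = -737832*(-1/(773689*(-159363 + 19881))) = -737832/((-139482*(-773689))) = -737832/107915689098 = -737832*1/107915689098 = -122972/17985948183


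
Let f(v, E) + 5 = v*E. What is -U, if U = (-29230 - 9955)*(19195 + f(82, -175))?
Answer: 189655400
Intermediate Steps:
f(v, E) = -5 + E*v (f(v, E) = -5 + v*E = -5 + E*v)
U = -189655400 (U = (-29230 - 9955)*(19195 + (-5 - 175*82)) = -39185*(19195 + (-5 - 14350)) = -39185*(19195 - 14355) = -39185*4840 = -189655400)
-U = -1*(-189655400) = 189655400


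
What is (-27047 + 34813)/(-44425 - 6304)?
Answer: -7766/50729 ≈ -0.15309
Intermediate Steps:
(-27047 + 34813)/(-44425 - 6304) = 7766/(-50729) = 7766*(-1/50729) = -7766/50729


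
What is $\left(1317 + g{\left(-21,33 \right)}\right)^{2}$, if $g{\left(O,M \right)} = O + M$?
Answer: $1766241$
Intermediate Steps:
$g{\left(O,M \right)} = M + O$
$\left(1317 + g{\left(-21,33 \right)}\right)^{2} = \left(1317 + \left(33 - 21\right)\right)^{2} = \left(1317 + 12\right)^{2} = 1329^{2} = 1766241$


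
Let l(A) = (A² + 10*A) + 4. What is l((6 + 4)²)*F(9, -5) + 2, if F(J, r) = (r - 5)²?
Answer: 1100402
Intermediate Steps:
l(A) = 4 + A² + 10*A
F(J, r) = (-5 + r)²
l((6 + 4)²)*F(9, -5) + 2 = (4 + ((6 + 4)²)² + 10*(6 + 4)²)*(-5 - 5)² + 2 = (4 + (10²)² + 10*10²)*(-10)² + 2 = (4 + 100² + 10*100)*100 + 2 = (4 + 10000 + 1000)*100 + 2 = 11004*100 + 2 = 1100400 + 2 = 1100402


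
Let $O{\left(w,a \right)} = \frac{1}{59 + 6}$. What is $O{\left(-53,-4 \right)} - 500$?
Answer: $- \frac{32499}{65} \approx -499.98$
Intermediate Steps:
$O{\left(w,a \right)} = \frac{1}{65}$
$O{\left(-53,-4 \right)} - 500 = \frac{1}{65} - 500 = - \frac{32499}{65}$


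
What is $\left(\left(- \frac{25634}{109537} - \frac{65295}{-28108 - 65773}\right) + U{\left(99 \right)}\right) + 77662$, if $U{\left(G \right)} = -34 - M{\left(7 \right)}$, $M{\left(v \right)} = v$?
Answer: $\frac{798215882305098}{10283443097} \approx 77622.0$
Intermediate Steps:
$U{\left(G \right)} = -41$ ($U{\left(G \right)} = -34 - 7 = -41$)
$\left(\left(- \frac{25634}{109537} - \frac{65295}{-28108 - 65773}\right) + U{\left(99 \right)}\right) + 77662 = \left(\left(- \frac{25634}{109537} - \frac{65295}{-28108 - 65773}\right) - 41\right) + 77662 = \left(\left(\left(-25634\right) \frac{1}{109537} - \frac{65295}{-93881}\right) - 41\right) + 77662 = \left(\left(- \frac{25634}{109537} - - \frac{65295}{93881}\right) - 41\right) + 77662 = \left(\left(- \frac{25634}{109537} + \frac{65295}{93881}\right) - 41\right) + 77662 = \left(\frac{4745672861}{10283443097} - 41\right) + 77662 = - \frac{416875494116}{10283443097} + 77662 = \frac{798215882305098}{10283443097}$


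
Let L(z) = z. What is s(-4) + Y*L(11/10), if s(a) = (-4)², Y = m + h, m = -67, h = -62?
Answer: -1259/10 ≈ -125.90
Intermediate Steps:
Y = -129 (Y = -67 - 62 = -129)
s(a) = 16
s(-4) + Y*L(11/10) = 16 - 1419/10 = -1259/10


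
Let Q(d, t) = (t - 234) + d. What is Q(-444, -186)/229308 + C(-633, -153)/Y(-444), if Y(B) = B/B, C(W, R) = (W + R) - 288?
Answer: -20523138/19109 ≈ -1074.0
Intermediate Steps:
C(W, R) = -288 + R + W (C(W, R) = (R + W) - 288 = -288 + R + W)
Q(d, t) = -234 + d + t (Q(d, t) = (-234 + t) + d = -234 + d + t)
Y(B) = 1
Q(-444, -186)/229308 + C(-633, -153)/Y(-444) = (-234 - 444 - 186)/229308 + (-288 - 153 - 633)/1 = -864*1/229308 - 1074*1 = -72/19109 - 1074 = -20523138/19109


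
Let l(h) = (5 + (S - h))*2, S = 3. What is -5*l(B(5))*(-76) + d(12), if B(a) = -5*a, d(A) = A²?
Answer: 25224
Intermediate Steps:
l(h) = 16 - 2*h (l(h) = (5 + (3 - h))*2 = (8 - h)*2 = 16 - 2*h)
-5*l(B(5))*(-76) + d(12) = -5*(16 - (-10)*5)*(-76) + 12² = -5*(16 - 2*(-25))*(-76) + 144 = -5*(16 + 50)*(-76) + 144 = -5*66*(-76) + 144 = -330*(-76) + 144 = 25080 + 144 = 25224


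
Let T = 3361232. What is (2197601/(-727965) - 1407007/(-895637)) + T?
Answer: 313070962381538354/93141769815 ≈ 3.3612e+6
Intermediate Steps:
(2197601/(-727965) - 1407007/(-895637)) + T = (2197601/(-727965) - 1407007/(-895637)) + 3361232 = (2197601*(-1/727965) - 1407007*(-1/895637)) + 3361232 = (-313943/103995 + 1407007/895637) + 3361232 = -134857273726/93141769815 + 3361232 = 313070962381538354/93141769815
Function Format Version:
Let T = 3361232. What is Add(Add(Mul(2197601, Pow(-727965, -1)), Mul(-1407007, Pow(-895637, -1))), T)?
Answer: Rational(313070962381538354, 93141769815) ≈ 3.3612e+6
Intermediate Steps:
Add(Add(Mul(2197601, Pow(-727965, -1)), Mul(-1407007, Pow(-895637, -1))), T) = Add(Add(Mul(2197601, Pow(-727965, -1)), Mul(-1407007, Pow(-895637, -1))), 3361232) = Add(Add(Mul(2197601, Rational(-1, 727965)), Mul(-1407007, Rational(-1, 895637))), 3361232) = Add(Add(Rational(-313943, 103995), Rational(1407007, 895637)), 3361232) = Add(Rational(-134857273726, 93141769815), 3361232) = Rational(313070962381538354, 93141769815)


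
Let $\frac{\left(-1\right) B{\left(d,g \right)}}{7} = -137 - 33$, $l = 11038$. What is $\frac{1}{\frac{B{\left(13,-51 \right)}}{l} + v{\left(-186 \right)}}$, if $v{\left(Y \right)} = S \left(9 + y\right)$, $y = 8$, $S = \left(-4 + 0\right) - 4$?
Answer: $- \frac{5519}{749989} \approx -0.0073588$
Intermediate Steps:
$S = -8$ ($S = -4 - 4 = -8$)
$v{\left(Y \right)} = -136$ ($v{\left(Y \right)} = - 8 \left(9 + 8\right) = \left(-8\right) 17 = -136$)
$B{\left(d,g \right)} = 1190$ ($B{\left(d,g \right)} = - 7 \left(-137 - 33\right) = \left(-7\right) \left(-170\right) = 1190$)
$\frac{1}{\frac{B{\left(13,-51 \right)}}{l} + v{\left(-186 \right)}} = \frac{1}{\frac{1190}{11038} - 136} = \frac{1}{1190 \cdot \frac{1}{11038} - 136} = \frac{1}{\frac{595}{5519} - 136} = \frac{1}{- \frac{749989}{5519}} = - \frac{5519}{749989}$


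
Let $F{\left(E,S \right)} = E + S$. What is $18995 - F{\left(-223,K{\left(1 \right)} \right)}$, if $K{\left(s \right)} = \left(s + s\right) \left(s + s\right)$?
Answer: $19214$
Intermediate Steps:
$K{\left(s \right)} = 4 s^{2}$ ($K{\left(s \right)} = 2 s 2 s = 4 s^{2}$)
$18995 - F{\left(-223,K{\left(1 \right)} \right)} = 18995 - \left(-223 + 4 \cdot 1^{2}\right) = 18995 - \left(-223 + 4 \cdot 1\right) = 18995 - \left(-223 + 4\right) = 18995 - -219 = 18995 + 219 = 19214$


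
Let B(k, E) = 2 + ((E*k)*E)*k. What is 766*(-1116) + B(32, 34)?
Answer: 328890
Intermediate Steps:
B(k, E) = 2 + E²*k² (B(k, E) = 2 + (k*E²)*k = 2 + E²*k²)
766*(-1116) + B(32, 34) = 766*(-1116) + (2 + 34²*32²) = -854856 + (2 + 1156*1024) = -854856 + (2 + 1183744) = -854856 + 1183746 = 328890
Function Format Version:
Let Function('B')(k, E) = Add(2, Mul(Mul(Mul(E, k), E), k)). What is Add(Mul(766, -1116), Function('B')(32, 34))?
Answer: 328890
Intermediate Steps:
Function('B')(k, E) = Add(2, Mul(Pow(E, 2), Pow(k, 2))) (Function('B')(k, E) = Add(2, Mul(Mul(k, Pow(E, 2)), k)) = Add(2, Mul(Pow(E, 2), Pow(k, 2))))
Add(Mul(766, -1116), Function('B')(32, 34)) = Add(Mul(766, -1116), Add(2, Mul(Pow(34, 2), Pow(32, 2)))) = Add(-854856, Add(2, Mul(1156, 1024))) = Add(-854856, Add(2, 1183744)) = Add(-854856, 1183746) = 328890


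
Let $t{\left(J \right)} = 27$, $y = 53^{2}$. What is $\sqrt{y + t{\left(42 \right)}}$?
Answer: $2 \sqrt{709} \approx 53.254$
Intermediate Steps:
$y = 2809$
$\sqrt{y + t{\left(42 \right)}} = \sqrt{2809 + 27} = \sqrt{2836} = 2 \sqrt{709}$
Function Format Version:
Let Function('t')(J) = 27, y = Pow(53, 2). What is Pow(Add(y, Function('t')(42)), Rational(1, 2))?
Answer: Mul(2, Pow(709, Rational(1, 2))) ≈ 53.254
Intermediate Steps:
y = 2809
Pow(Add(y, Function('t')(42)), Rational(1, 2)) = Pow(Add(2809, 27), Rational(1, 2)) = Pow(2836, Rational(1, 2)) = Mul(2, Pow(709, Rational(1, 2)))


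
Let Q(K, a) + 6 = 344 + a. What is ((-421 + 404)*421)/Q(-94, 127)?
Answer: -7157/465 ≈ -15.391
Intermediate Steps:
Q(K, a) = 338 + a (Q(K, a) = -6 + (344 + a) = 338 + a)
((-421 + 404)*421)/Q(-94, 127) = ((-421 + 404)*421)/(338 + 127) = -17*421/465 = -7157*1/465 = -7157/465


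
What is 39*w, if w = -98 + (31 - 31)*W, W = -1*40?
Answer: -3822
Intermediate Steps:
W = -40
w = -98 (w = -98 + (31 - 31)*(-40) = -98 + 0*(-40) = -98 + 0 = -98)
39*w = 39*(-98) = -3822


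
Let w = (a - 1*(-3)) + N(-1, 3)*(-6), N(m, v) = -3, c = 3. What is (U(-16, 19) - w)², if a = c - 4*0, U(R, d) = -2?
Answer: 676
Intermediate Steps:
a = 3 (a = 3 - 4*0 = 3 + 0 = 3)
w = 24 (w = (3 - 1*(-3)) - 3*(-6) = (3 + 3) + 18 = 6 + 18 = 24)
(U(-16, 19) - w)² = (-2 - 1*24)² = (-2 - 24)² = (-26)² = 676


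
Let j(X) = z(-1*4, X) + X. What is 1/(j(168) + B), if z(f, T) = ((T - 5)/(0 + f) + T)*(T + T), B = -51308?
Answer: -1/8384 ≈ -0.00011927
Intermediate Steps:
z(f, T) = 2*T*(T + (-5 + T)/f) (z(f, T) = ((-5 + T)/f + T)*(2*T) = (T + (-5 + T)/f)*(2*T) = 2*T*(T + (-5 + T)/f))
j(X) = X - X*(-5 - 3*X)/2 (j(X) = 2*X*(-5 + X + X*(-1*4))/((-1*4)) + X = 2*X*(-5 + X + X*(-4))/(-4) + X = 2*X*(-¼)*(-5 + X - 4*X) + X = 2*X*(-¼)*(-5 - 3*X) + X = -X*(-5 - 3*X)/2 + X = X - X*(-5 - 3*X)/2)
1/(j(168) + B) = 1/((½)*168*(7 + 3*168) - 51308) = 1/((½)*168*(7 + 504) - 51308) = 1/((½)*168*511 - 51308) = 1/(42924 - 51308) = 1/(-8384) = -1/8384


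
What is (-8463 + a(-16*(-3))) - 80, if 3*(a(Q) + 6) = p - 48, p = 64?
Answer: -25631/3 ≈ -8543.7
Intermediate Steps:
a(Q) = -2/3 (a(Q) = -6 + (64 - 48)/3 = -6 + (1/3)*16 = -6 + 16/3 = -2/3)
(-8463 + a(-16*(-3))) - 80 = (-8463 - 2/3) - 80 = -25391/3 - 80 = -25631/3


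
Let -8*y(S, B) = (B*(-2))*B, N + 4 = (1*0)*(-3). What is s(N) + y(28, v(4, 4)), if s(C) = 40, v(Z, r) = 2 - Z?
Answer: 41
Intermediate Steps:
N = -4 (N = -4 + (1*0)*(-3) = -4 + 0*(-3) = -4 + 0 = -4)
y(S, B) = B²/4 (y(S, B) = -B*(-2)*B/8 = -(-2*B)*B/8 = -(-1)*B²/4 = B²/4)
s(N) + y(28, v(4, 4)) = 40 + (2 - 1*4)²/4 = 40 + (2 - 4)²/4 = 40 + (¼)*(-2)² = 40 + (¼)*4 = 40 + 1 = 41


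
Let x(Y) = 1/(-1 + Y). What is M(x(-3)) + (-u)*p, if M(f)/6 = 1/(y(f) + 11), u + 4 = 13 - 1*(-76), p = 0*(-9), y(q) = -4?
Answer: 6/7 ≈ 0.85714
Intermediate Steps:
p = 0
u = 85 (u = -4 + (13 - 1*(-76)) = -4 + (13 + 76) = -4 + 89 = 85)
M(f) = 6/7 (M(f) = 6/(-4 + 11) = 6/7)
M(x(-3)) + (-u)*p = 6/7 - 1*85*0 = 6/7 - 85*0 = 6/7 + 0 = 6/7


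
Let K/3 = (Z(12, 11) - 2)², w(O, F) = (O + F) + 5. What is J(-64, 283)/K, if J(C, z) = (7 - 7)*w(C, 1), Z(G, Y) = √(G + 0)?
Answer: 0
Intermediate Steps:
w(O, F) = 5 + F + O (w(O, F) = (F + O) + 5 = 5 + F + O)
Z(G, Y) = √G
K = 3*(-2 + 2*√3)² (K = 3*(√12 - 2)² = 3*(2*√3 - 2)² = 3*(-2 + 2*√3)² ≈ 6.4308)
J(C, z) = 0 (J(C, z) = (7 - 7)*(5 + 1 + C) = 0*(6 + C) = 0)
J(-64, 283)/K = 0/(48 - 24*√3) = 0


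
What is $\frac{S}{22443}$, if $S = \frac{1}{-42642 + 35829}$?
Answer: $- \frac{1}{152904159} \approx -6.54 \cdot 10^{-9}$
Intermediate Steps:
$S = - \frac{1}{6813}$ ($S = \frac{1}{-6813} = - \frac{1}{6813} \approx -0.00014678$)
$\frac{S}{22443} = - \frac{1}{6813 \cdot 22443} = \left(- \frac{1}{6813}\right) \frac{1}{22443} = - \frac{1}{152904159}$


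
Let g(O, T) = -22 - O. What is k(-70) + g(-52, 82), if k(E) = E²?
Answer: 4930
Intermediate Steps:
k(-70) + g(-52, 82) = (-70)² + (-22 - 1*(-52)) = 4900 + (-22 + 52) = 4900 + 30 = 4930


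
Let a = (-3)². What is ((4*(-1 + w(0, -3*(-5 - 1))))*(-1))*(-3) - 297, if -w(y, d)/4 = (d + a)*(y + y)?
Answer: -309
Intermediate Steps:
a = 9
w(y, d) = -8*y*(9 + d) (w(y, d) = -4*(d + 9)*(y + y) = -4*(9 + d)*2*y = -8*y*(9 + d))
((4*(-1 + w(0, -3*(-5 - 1))))*(-1))*(-3) - 297 = ((4*(-1 - 8*0*(9 - 3*(-5 - 1))))*(-1))*(-3) - 297 = ((4*(-1 - 8*0*(9 - 3*(-6))))*(-1))*(-3) - 297 = ((4*(-1 - 8*0*(9 + 18)))*(-1))*(-3) - 297 = ((4*(-1 - 8*0*27))*(-1))*(-3) - 297 = ((4*(-1 + 0))*(-1))*(-3) - 297 = ((4*(-1))*(-1))*(-3) - 297 = -4*(-1)*(-3) - 297 = 4*(-3) - 297 = -12 - 297 = -309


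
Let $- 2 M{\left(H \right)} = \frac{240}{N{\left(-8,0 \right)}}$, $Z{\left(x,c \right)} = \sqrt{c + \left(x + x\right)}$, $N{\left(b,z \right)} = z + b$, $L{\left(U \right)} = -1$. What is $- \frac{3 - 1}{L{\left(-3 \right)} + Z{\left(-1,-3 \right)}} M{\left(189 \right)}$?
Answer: $5 + 5 i \sqrt{5} \approx 5.0 + 11.18 i$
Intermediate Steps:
$N{\left(b,z \right)} = b + z$
$Z{\left(x,c \right)} = \sqrt{c + 2 x}$
$M{\left(H \right)} = 15$ ($M{\left(H \right)} = - \frac{240 \frac{1}{-8 + 0}}{2} = - \frac{240 \frac{1}{-8}}{2} = - \frac{240 \left(- \frac{1}{8}\right)}{2} = \left(- \frac{1}{2}\right) \left(-30\right) = 15$)
$- \frac{3 - 1}{L{\left(-3 \right)} + Z{\left(-1,-3 \right)}} M{\left(189 \right)} = - \frac{3 - 1}{-1 + \sqrt{-3 + 2 \left(-1\right)}} 15 = - \frac{2}{-1 + \sqrt{-3 - 2}} \cdot 15 = - \frac{2}{-1 + \sqrt{-5}} \cdot 15 = - \frac{2}{-1 + i \sqrt{5}} \cdot 15 = - \frac{30}{-1 + i \sqrt{5}}$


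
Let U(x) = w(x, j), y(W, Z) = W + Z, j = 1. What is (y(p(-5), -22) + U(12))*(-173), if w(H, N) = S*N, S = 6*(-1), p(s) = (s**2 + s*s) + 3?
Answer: -4325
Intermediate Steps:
p(s) = 3 + 2*s**2 (p(s) = (s**2 + s**2) + 3 = 2*s**2 + 3 = 3 + 2*s**2)
S = -6
w(H, N) = -6*N
U(x) = -6 (U(x) = -6*1 = -6)
(y(p(-5), -22) + U(12))*(-173) = (((3 + 2*(-5)**2) - 22) - 6)*(-173) = (((3 + 2*25) - 22) - 6)*(-173) = (((3 + 50) - 22) - 6)*(-173) = ((53 - 22) - 6)*(-173) = (31 - 6)*(-173) = 25*(-173) = -4325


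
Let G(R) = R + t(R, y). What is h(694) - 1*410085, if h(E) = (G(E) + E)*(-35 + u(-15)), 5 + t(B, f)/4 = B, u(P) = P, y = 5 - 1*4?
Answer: -617285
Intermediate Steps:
y = 1 (y = 5 - 4 = 1)
t(B, f) = -20 + 4*B
G(R) = -20 + 5*R (G(R) = R + (-20 + 4*R) = -20 + 5*R)
h(E) = 1000 - 300*E (h(E) = ((-20 + 5*E) + E)*(-35 - 15) = (-20 + 6*E)*(-50) = 1000 - 300*E)
h(694) - 1*410085 = (1000 - 300*694) - 1*410085 = (1000 - 208200) - 410085 = -207200 - 410085 = -617285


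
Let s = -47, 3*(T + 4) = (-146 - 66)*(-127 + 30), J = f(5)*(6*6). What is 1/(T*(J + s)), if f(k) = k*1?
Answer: 3/2733416 ≈ 1.0975e-6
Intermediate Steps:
f(k) = k
J = 180 (J = 5*(6*6) = 5*36 = 180)
T = 20552/3 (T = -4 + ((-146 - 66)*(-127 + 30))/3 = -4 + (-212*(-97))/3 = -4 + (⅓)*20564 = -4 + 20564/3 = 20552/3 ≈ 6850.7)
1/(T*(J + s)) = 1/(20552*(180 - 47)/3) = 1/((20552/3)*133) = 1/(2733416/3) = 3/2733416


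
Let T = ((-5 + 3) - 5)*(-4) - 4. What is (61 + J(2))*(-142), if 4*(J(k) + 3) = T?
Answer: -9088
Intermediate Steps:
T = 24 (T = (-2 - 5)*(-4) - 4 = -7*(-4) - 4 = 28 - 4 = 24)
J(k) = 3 (J(k) = -3 + (1/4)*24 = -3 + 6 = 3)
(61 + J(2))*(-142) = (61 + 3)*(-142) = 64*(-142) = -9088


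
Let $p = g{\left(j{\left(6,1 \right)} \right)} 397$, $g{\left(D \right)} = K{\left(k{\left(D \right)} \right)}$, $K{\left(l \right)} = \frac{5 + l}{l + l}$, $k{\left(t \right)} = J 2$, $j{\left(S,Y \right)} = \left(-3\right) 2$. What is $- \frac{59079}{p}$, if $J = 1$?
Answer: $- \frac{236316}{2779} \approx -85.036$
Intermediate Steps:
$j{\left(S,Y \right)} = -6$
$k{\left(t \right)} = 2$ ($k{\left(t \right)} = 1 \cdot 2 = 2$)
$K{\left(l \right)} = \frac{5 + l}{2 l}$
$g{\left(D \right)} = \frac{7}{4}$ ($g{\left(D \right)} = \frac{5 + 2}{2 \cdot 2} = \frac{1}{2} \cdot \frac{1}{2} \cdot 7 = \frac{7}{4}$)
$p = \frac{2779}{4}$ ($p = \frac{7}{4} \cdot 397 = \frac{2779}{4} \approx 694.75$)
$- \frac{59079}{p} = - \frac{59079}{\frac{2779}{4}} = \left(-59079\right) \frac{4}{2779} = - \frac{236316}{2779}$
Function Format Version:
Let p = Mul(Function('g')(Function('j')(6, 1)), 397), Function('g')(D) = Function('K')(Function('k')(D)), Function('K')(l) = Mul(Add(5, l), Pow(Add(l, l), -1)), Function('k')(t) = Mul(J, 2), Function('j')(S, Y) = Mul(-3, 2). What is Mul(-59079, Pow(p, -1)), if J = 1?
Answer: Rational(-236316, 2779) ≈ -85.036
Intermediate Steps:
Function('j')(S, Y) = -6
Function('k')(t) = 2 (Function('k')(t) = Mul(1, 2) = 2)
Function('K')(l) = Mul(Rational(1, 2), Pow(l, -1), Add(5, l)) (Function('K')(l) = Mul(Add(5, l), Pow(Mul(2, l), -1)) = Mul(Add(5, l), Mul(Rational(1, 2), Pow(l, -1))) = Mul(Rational(1, 2), Pow(l, -1), Add(5, l)))
Function('g')(D) = Rational(7, 4) (Function('g')(D) = Mul(Rational(1, 2), Pow(2, -1), Add(5, 2)) = Mul(Rational(1, 2), Rational(1, 2), 7) = Rational(7, 4))
p = Rational(2779, 4) (p = Mul(Rational(7, 4), 397) = Rational(2779, 4) ≈ 694.75)
Mul(-59079, Pow(p, -1)) = Mul(-59079, Pow(Rational(2779, 4), -1)) = Mul(-59079, Rational(4, 2779)) = Rational(-236316, 2779)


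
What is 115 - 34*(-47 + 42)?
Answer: 285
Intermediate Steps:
115 - 34*(-47 + 42) = 115 - 34*(-5) = 115 + 170 = 285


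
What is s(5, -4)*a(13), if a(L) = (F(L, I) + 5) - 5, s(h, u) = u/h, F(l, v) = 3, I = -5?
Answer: -12/5 ≈ -2.4000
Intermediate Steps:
a(L) = 3 (a(L) = (3 + 5) - 5 = 8 - 5 = 3)
s(5, -4)*a(13) = -4/5*3 = -4*⅕*3 = -⅘*3 = -12/5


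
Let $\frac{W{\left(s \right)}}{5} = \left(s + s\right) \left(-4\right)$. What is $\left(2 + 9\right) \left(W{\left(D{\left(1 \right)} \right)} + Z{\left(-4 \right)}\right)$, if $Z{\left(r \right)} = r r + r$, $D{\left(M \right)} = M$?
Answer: $-308$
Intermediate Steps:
$Z{\left(r \right)} = r + r^{2}$ ($Z{\left(r \right)} = r^{2} + r = r + r^{2}$)
$W{\left(s \right)} = - 40 s$ ($W{\left(s \right)} = 5 \left(s + s\right) \left(-4\right) = 5 \cdot 2 s \left(-4\right) = 5 \left(- 8 s\right) = - 40 s$)
$\left(2 + 9\right) \left(W{\left(D{\left(1 \right)} \right)} + Z{\left(-4 \right)}\right) = \left(2 + 9\right) \left(\left(-40\right) 1 - 4 \left(1 - 4\right)\right) = 11 \left(-40 - -12\right) = 11 \left(-40 + 12\right) = 11 \left(-28\right) = -308$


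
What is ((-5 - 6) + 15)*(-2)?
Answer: -8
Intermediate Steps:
((-5 - 6) + 15)*(-2) = (-11 + 15)*(-2) = 4*(-2) = -8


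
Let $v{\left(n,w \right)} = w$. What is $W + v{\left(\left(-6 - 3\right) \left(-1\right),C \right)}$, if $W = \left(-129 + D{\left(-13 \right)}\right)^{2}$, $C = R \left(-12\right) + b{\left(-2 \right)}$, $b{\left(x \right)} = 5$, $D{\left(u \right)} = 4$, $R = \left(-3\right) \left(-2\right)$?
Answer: $15558$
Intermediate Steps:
$R = 6$
$C = -67$ ($C = 6 \left(-12\right) + 5 = -72 + 5 = -67$)
$W = 15625$ ($W = \left(-129 + 4\right)^{2} = \left(-125\right)^{2} = 15625$)
$W + v{\left(\left(-6 - 3\right) \left(-1\right),C \right)} = 15625 - 67 = 15558$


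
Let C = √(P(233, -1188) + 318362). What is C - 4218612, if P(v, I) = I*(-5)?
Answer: -4218612 + √324302 ≈ -4.2180e+6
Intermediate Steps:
P(v, I) = -5*I
C = √324302 (C = √(-5*(-1188) + 318362) = √(5940 + 318362) = √324302 ≈ 569.48)
C - 4218612 = √324302 - 4218612 = -4218612 + √324302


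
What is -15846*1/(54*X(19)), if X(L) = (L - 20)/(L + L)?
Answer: 100358/9 ≈ 11151.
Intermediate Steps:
X(L) = (-20 + L)/(2*L) (X(L) = (-20 + L)/((2*L)) = (-20 + L)*(1/(2*L)) = (-20 + L)/(2*L))
-15846*1/(54*X(19)) = -15846*19/(27*(-20 + 19)) = -15846/(54*((1/2)*(1/19)*(-1))) = -15846/(54*(-1/38)) = -15846/(-27/19) = -15846*(-19/27) = 100358/9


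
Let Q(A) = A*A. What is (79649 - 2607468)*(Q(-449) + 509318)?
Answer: -1797074555661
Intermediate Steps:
Q(A) = A²
(79649 - 2607468)*(Q(-449) + 509318) = (79649 - 2607468)*((-449)² + 509318) = -2527819*(201601 + 509318) = -2527819*710919 = -1797074555661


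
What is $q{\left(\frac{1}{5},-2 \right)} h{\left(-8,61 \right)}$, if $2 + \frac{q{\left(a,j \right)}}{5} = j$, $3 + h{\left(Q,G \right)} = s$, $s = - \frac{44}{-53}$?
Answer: $\frac{2300}{53} \approx 43.396$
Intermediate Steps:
$s = \frac{44}{53}$ ($s = \left(-44\right) \left(- \frac{1}{53}\right) = \frac{44}{53} \approx 0.83019$)
$h{\left(Q,G \right)} = - \frac{115}{53}$ ($h{\left(Q,G \right)} = -3 + \frac{44}{53} = - \frac{115}{53}$)
$q{\left(a,j \right)} = -10 + 5 j$
$q{\left(\frac{1}{5},-2 \right)} h{\left(-8,61 \right)} = \left(-10 + 5 \left(-2\right)\right) \left(- \frac{115}{53}\right) = \left(-10 - 10\right) \left(- \frac{115}{53}\right) = \left(-20\right) \left(- \frac{115}{53}\right) = \frac{2300}{53}$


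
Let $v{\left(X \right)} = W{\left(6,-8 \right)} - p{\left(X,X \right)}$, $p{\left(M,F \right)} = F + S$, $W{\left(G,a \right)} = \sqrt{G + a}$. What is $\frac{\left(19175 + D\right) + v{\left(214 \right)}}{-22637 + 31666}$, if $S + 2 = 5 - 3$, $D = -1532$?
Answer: $\frac{17429}{9029} + \frac{i \sqrt{2}}{9029} \approx 1.9303 + 0.00015663 i$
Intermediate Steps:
$S = 0$ ($S = -2 + \left(5 - 3\right) = -2 + 2 = 0$)
$p{\left(M,F \right)} = F$ ($p{\left(M,F \right)} = F + 0 = F$)
$v{\left(X \right)} = - X + i \sqrt{2}$ ($v{\left(X \right)} = \sqrt{6 - 8} - X = \sqrt{-2} - X = i \sqrt{2} - X = - X + i \sqrt{2}$)
$\frac{\left(19175 + D\right) + v{\left(214 \right)}}{-22637 + 31666} = \frac{\left(19175 - 1532\right) + \left(\left(-1\right) 214 + i \sqrt{2}\right)}{-22637 + 31666} = \frac{17643 - \left(214 - i \sqrt{2}\right)}{9029} = \left(17429 + i \sqrt{2}\right) \frac{1}{9029} = \frac{17429}{9029} + \frac{i \sqrt{2}}{9029}$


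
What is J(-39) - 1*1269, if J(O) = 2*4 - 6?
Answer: -1267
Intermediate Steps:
J(O) = 2 (J(O) = 8 - 6 = 2)
J(-39) - 1*1269 = 2 - 1*1269 = 2 - 1269 = -1267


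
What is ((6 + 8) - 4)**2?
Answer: 100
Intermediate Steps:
((6 + 8) - 4)**2 = (14 - 4)**2 = 10**2 = 100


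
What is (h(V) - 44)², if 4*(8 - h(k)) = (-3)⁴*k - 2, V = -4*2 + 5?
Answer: 10201/16 ≈ 637.56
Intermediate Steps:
V = -3 (V = -8 + 5 = -3)
h(k) = 17/2 - 81*k/4 (h(k) = 8 - ((-3)⁴*k - 2)/4 = 8 - (81*k - 2)/4 = 8 - (-2 + 81*k)/4 = 8 + (½ - 81*k/4) = 17/2 - 81*k/4)
(h(V) - 44)² = ((17/2 - 81/4*(-3)) - 44)² = ((17/2 + 243/4) - 44)² = (277/4 - 44)² = (101/4)² = 10201/16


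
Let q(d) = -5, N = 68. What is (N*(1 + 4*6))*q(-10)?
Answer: -8500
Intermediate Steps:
(N*(1 + 4*6))*q(-10) = (68*(1 + 4*6))*(-5) = (68*(1 + 24))*(-5) = (68*25)*(-5) = 1700*(-5) = -8500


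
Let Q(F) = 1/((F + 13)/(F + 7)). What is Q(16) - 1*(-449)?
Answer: 13044/29 ≈ 449.79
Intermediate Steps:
Q(F) = (7 + F)/(13 + F) (Q(F) = 1/((13 + F)/(7 + F)) = (7 + F)/(13 + F))
Q(16) - 1*(-449) = (7 + 16)/(13 + 16) - 1*(-449) = 23/29 + 449 = 13044/29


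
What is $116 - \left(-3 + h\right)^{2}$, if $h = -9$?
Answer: $-28$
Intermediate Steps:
$116 - \left(-3 + h\right)^{2} = 116 - \left(-3 - 9\right)^{2} = 116 - \left(-12\right)^{2} = 116 - 144 = -28$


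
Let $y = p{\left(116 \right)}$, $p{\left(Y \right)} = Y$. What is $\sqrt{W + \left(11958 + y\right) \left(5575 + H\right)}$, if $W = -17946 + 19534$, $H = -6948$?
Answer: $7 i \sqrt{338286} \approx 4071.4 i$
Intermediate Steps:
$y = 116$
$W = 1588$
$\sqrt{W + \left(11958 + y\right) \left(5575 + H\right)} = \sqrt{1588 + \left(11958 + 116\right) \left(5575 - 6948\right)} = \sqrt{1588 + 12074 \left(-1373\right)} = \sqrt{1588 - 16577602} = \sqrt{-16576014} = 7 i \sqrt{338286}$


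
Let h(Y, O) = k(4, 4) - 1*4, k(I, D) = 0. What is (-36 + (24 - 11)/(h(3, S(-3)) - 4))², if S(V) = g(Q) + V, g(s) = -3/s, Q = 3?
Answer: 90601/64 ≈ 1415.6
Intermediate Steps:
S(V) = -1 + V (S(V) = -3/3 + V = -3*⅓ + V = -1 + V)
h(Y, O) = -4 (h(Y, O) = 0 - 1*4 = 0 - 4 = -4)
(-36 + (24 - 11)/(h(3, S(-3)) - 4))² = (-36 + (24 - 11)/(-4 - 4))² = (-36 + 13/(-8))² = (-36 + 13*(-⅛))² = (-36 - 13/8)² = (-301/8)² = 90601/64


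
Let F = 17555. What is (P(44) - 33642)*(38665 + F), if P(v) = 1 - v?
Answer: -1893770700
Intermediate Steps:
(P(44) - 33642)*(38665 + F) = ((1 - 1*44) - 33642)*(38665 + 17555) = ((1 - 44) - 33642)*56220 = (-43 - 33642)*56220 = -33685*56220 = -1893770700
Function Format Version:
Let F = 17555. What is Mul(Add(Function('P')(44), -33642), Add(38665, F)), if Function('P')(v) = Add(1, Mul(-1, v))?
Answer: -1893770700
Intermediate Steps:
Mul(Add(Function('P')(44), -33642), Add(38665, F)) = Mul(Add(Add(1, Mul(-1, 44)), -33642), Add(38665, 17555)) = Mul(Add(Add(1, -44), -33642), 56220) = Mul(Add(-43, -33642), 56220) = Mul(-33685, 56220) = -1893770700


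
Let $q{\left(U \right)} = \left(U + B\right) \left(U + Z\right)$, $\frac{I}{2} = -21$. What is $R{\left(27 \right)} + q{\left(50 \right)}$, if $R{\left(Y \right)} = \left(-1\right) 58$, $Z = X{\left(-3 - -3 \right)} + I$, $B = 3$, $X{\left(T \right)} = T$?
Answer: $366$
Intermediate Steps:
$I = -42$ ($I = 2 \left(-21\right) = -42$)
$Z = -42$ ($Z = \left(-3 - -3\right) - 42 = \left(-3 + 3\right) - 42 = 0 - 42 = -42$)
$q{\left(U \right)} = \left(-42 + U\right) \left(3 + U\right)$ ($q{\left(U \right)} = \left(U + 3\right) \left(U - 42\right) = \left(3 + U\right) \left(-42 + U\right) = \left(-42 + U\right) \left(3 + U\right)$)
$R{\left(Y \right)} = -58$
$R{\left(27 \right)} + q{\left(50 \right)} = -58 - \left(2076 - 2500\right) = -58 - -424 = -58 + 424 = 366$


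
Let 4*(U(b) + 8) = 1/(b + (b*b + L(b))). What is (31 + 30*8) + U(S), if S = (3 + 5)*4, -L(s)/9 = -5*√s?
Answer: 11509943/43764 - 5*√2/116704 ≈ 263.00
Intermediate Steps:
L(s) = 45*√s (L(s) = -(-45)*√s = 45*√s)
S = 32 (S = 8*4 = 32)
U(b) = -8 + 1/(4*(b + b² + 45*√b)) (U(b) = -8 + 1/(4*(b + (b*b + 45*√b))) = -8 + 1/(4*(b + (b² + 45*√b))) = -8 + 1/(4*(b + b² + 45*√b)))
(31 + 30*8) + U(S) = (31 + 30*8) + (¼ - 1440*√2 - 8*32 - 8*32²)/(32 + 32² + 45*√32) = (31 + 240) + (¼ - 1440*√2 - 256 - 8*1024)/(32 + 1024 + 45*(4*√2)) = 271 + (¼ - 1440*√2 - 256 - 8192)/(32 + 1024 + 180*√2) = 271 + (-33791/4 - 1440*√2)/(1056 + 180*√2)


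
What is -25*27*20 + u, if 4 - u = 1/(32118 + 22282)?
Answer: -734182401/54400 ≈ -13496.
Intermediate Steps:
u = 217599/54400 (u = 4 - 1/(32118 + 22282) = 4 - 1/54400 = 217599/54400 ≈ 4.0000)
-25*27*20 + u = -25*27*20 + 217599/54400 = -675*20 + 217599/54400 = -13500 + 217599/54400 = -734182401/54400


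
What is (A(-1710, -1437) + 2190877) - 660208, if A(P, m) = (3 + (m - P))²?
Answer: 1606845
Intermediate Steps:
A(P, m) = (3 + m - P)²
(A(-1710, -1437) + 2190877) - 660208 = ((3 - 1437 - 1*(-1710))² + 2190877) - 660208 = ((3 - 1437 + 1710)² + 2190877) - 660208 = (276² + 2190877) - 660208 = (76176 + 2190877) - 660208 = 2267053 - 660208 = 1606845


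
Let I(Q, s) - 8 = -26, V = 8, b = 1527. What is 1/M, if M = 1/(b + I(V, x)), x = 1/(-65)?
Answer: 1509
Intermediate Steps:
x = -1/65 ≈ -0.015385
I(Q, s) = -18 (I(Q, s) = 8 - 26 = -18)
M = 1/1509 (M = 1/(1527 - 18) = 1/1509 ≈ 0.00066269)
1/M = 1/(1/1509) = 1509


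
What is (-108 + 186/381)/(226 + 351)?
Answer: -13654/73279 ≈ -0.18633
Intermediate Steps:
(-108 + 186/381)/(226 + 351) = (-108 + 186*(1/381))/577 = (-108 + 62/127)*(1/577) = -13654/127*1/577 = -13654/73279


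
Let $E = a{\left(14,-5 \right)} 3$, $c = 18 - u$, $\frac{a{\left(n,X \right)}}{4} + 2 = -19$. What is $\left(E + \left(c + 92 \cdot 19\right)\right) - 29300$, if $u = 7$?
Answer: $-27793$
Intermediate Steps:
$a{\left(n,X \right)} = -84$ ($a{\left(n,X \right)} = -8 + 4 \left(-19\right) = -8 - 76 = -84$)
$c = 11$ ($c = 18 - 7 = 11$)
$E = -252$ ($E = \left(-84\right) 3 = -252$)
$\left(E + \left(c + 92 \cdot 19\right)\right) - 29300 = \left(-252 + \left(11 + 92 \cdot 19\right)\right) - 29300 = \left(-252 + \left(11 + 1748\right)\right) - 29300 = \left(-252 + 1759\right) - 29300 = 1507 - 29300 = -27793$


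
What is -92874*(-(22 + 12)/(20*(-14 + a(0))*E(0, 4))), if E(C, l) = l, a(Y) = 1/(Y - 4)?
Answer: -263143/95 ≈ -2769.9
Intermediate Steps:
a(Y) = 1/(-4 + Y)
-92874*(-(22 + 12)/(20*(-14 + a(0))*E(0, 4))) = -92874*(-(22 + 12)/(80*(-14 + 1/(-4 + 0)))) = -92874*(-17/(40*(-14 + 1/(-4)))) = -92874*(-17/(40*(-14 - ¼))) = -92874/((4*(-57/4*1/34))*(-20)) = -92874/((4*(-57/136))*(-20)) = -92874/((-57/34*(-20))) = -92874/570/17 = -92874*17/570 = -263143/95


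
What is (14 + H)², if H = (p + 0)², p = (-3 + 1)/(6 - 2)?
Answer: 3249/16 ≈ 203.06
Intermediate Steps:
p = -½ (p = -2/4 = -2*¼ = -½ ≈ -0.50000)
H = ¼ (H = (-½ + 0)² = (-½)² = ¼ ≈ 0.25000)
(14 + H)² = (14 + ¼)² = (57/4)² = 3249/16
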